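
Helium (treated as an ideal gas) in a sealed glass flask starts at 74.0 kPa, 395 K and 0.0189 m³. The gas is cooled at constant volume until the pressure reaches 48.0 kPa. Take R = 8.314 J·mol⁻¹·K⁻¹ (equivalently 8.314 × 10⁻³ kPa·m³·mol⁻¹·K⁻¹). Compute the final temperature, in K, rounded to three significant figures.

V constant ⇒ P ∝ T: V₂ = V₁; T₂ = T₁·(P₂/P₁) = 256.2 K.

T₂ ≈ 256 K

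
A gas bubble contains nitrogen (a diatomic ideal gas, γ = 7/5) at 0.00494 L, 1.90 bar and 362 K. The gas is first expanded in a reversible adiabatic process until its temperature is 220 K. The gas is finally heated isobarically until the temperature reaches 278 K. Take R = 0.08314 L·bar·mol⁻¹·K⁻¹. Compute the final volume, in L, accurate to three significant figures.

V₃ ≈ 0.0217 L

Adiabatic (γ = 7/5), T V^(γ−1) and P V^γ constant: P₂ = P₁·(T₂/T₁)^(γ/(γ−1)) = 0.3325 bar; V₂ = V₁·(T₁/T₂)^(1/(γ−1)) = 0.01716 L.
Isobaric, so V/T is constant: P₃ = P₂; V₃ = V₂·(T₃/T₂) = 0.02168 L.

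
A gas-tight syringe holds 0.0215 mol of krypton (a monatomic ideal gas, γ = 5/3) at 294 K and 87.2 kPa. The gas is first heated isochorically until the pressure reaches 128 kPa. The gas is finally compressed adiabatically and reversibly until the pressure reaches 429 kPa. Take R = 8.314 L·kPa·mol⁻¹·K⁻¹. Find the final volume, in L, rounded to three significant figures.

V₃ ≈ 0.292 L

From PV = nRT: V₁ = nRT₁/P₁ = 0.6027 L.
V constant ⇒ P ∝ T: V₂ = V₁; T₂ = T₁·(P₂/P₁) = 431.6 K.
Reversible adiabatic, γ = 5/3: T₃ = T₂·(P₃/P₂)^((γ−1)/γ) = 700.1 K; V₃ = V₂·(P₂/P₃)^(1/γ) = 0.2917 L.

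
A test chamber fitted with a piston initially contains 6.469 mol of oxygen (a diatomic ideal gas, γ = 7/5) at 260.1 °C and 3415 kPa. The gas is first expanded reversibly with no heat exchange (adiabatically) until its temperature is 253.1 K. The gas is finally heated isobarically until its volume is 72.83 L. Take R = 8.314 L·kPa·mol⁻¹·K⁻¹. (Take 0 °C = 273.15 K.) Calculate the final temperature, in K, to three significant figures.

T₃ ≈ 341 K

Convert: T₁ = 533.2 K.
From PV = nRT: V₁ = nRT₁/P₁ = 8.398 L.
Adiabatic (γ = 7/5), T V^(γ−1) and P V^γ constant: P₂ = P₁·(T₂/T₁)^(γ/(γ−1)) = 251.6 kPa; V₂ = V₁·(T₁/T₂)^(1/(γ−1)) = 54.11 L.
Isobaric, so V/T is constant: P₃ = P₂; T₃ = T₂·(V₃/V₂) = 340.7 K.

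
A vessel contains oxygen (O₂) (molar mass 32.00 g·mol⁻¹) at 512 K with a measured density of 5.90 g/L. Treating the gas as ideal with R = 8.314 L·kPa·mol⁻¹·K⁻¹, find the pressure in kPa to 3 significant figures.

ρ = PM/(RT) ⇒ P = ρRT/M = (5.90 × 8.314 × 512.0) / 32.00

P ≈ 785 kPa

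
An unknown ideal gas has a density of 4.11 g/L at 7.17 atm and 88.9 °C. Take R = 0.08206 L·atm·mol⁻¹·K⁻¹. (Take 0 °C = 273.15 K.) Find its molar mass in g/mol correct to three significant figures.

ρ = PM/(RT) ⇒ M = ρRT/P = (4.11 × 0.08206 × 362.0) / 7.17

M ≈ 17.0 g/mol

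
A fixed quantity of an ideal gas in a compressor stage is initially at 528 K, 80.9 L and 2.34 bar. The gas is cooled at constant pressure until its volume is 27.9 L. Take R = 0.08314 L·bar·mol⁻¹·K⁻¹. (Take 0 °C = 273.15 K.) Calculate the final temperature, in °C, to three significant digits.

P constant ⇒ V ∝ T: P₂ = P₁; T₂ = T₁·(V₂/V₁) = 182.1 K.

T₂ ≈ -91.1 °C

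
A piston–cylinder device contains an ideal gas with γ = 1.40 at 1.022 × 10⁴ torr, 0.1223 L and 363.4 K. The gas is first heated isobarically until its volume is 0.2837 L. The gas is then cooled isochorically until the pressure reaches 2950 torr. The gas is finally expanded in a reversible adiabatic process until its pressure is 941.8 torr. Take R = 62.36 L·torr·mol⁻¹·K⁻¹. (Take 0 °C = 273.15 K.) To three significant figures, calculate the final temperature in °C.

T₄ ≈ -97.6 °C

Isobaric, so V/T is constant: P₂ = P₁; T₂ = T₁·(V₂/V₁) = 843.0 K.
V constant ⇒ P ∝ T: V₃ = V₂; T₃ = T₂·(P₃/P₂) = 243.3 K.
Reversible adiabatic, γ = 1.40: T₄ = T₃·(P₄/P₃)^((γ−1)/γ) = 175.6 K; V₄ = V₃·(P₃/P₄)^(1/γ) = 0.6413 L.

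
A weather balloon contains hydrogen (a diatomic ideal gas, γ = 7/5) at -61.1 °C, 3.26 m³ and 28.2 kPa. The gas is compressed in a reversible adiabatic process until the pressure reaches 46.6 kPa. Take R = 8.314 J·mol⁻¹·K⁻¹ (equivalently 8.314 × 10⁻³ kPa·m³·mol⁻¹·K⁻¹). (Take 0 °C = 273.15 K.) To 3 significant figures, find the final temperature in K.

Convert: T₁ = 212.0 K.
Reversible adiabatic, γ = 7/5: T₂ = T₁·(P₂/P₁)^((γ−1)/γ) = 244.8 K; V₂ = V₁·(P₁/P₂)^(1/γ) = 2.277 m³.

T₂ ≈ 245 K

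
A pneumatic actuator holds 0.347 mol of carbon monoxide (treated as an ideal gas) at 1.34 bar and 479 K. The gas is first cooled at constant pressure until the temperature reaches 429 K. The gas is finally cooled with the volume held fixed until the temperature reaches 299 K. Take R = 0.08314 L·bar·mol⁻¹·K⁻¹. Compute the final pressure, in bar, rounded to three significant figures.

P₃ ≈ 0.934 bar

From PV = nRT: V₁ = nRT₁/P₁ = 10.31 L.
Isobaric, so V/T is constant: P₂ = P₁; V₂ = V₁·(T₂/T₁) = 9.236 L.
V constant ⇒ P ∝ T: V₃ = V₂; P₃ = P₂·(T₃/T₂) = 0.9339 bar.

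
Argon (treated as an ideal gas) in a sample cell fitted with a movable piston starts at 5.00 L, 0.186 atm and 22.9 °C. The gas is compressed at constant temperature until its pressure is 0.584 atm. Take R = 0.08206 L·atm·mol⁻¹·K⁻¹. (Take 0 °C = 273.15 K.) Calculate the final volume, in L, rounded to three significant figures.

Convert: T₁ = 296.0 K.
Isothermal, so P V is constant: T₂ = T₁; V₂ = V₁·(P₁/P₂) = 1.592 L.

V₂ ≈ 1.59 L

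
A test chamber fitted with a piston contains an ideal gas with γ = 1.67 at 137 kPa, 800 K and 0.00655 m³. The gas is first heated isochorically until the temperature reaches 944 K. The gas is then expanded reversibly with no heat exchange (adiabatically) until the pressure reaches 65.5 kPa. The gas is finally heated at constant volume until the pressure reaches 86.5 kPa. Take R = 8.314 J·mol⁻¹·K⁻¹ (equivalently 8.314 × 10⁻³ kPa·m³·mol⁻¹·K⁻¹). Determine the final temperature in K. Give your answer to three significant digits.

T₄ ≈ 868 K

V constant ⇒ P ∝ T: V₂ = V₁; P₂ = P₁·(T₂/T₁) = 161.7 kPa.
Reversible adiabatic, γ = 1.67: T₃ = T₂·(P₃/P₂)^((γ−1)/γ) = 657.0 K; V₃ = V₂·(P₂/P₃)^(1/γ) = 0.01125 m³.
Isochoric, so P/T is constant: V₄ = V₃; T₄ = T₃·(P₄/P₃) = 867.6 K.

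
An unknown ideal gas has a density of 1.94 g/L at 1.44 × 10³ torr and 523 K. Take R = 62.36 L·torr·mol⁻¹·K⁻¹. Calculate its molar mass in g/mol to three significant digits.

ρ = PM/(RT) ⇒ M = ρRT/P = (1.94 × 62.36 × 523.0) / 1.44e+03

M ≈ 43.9 g/mol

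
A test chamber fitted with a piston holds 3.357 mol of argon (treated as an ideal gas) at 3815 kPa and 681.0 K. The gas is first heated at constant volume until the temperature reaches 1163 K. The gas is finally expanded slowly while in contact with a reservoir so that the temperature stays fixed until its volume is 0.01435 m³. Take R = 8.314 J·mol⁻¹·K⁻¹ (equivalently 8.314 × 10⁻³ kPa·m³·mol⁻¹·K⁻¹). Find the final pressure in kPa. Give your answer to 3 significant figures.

P₃ ≈ 2.26e+03 kPa

From PV = nRT: V₁ = nRT₁/P₁ = 0.004982 m³.
V constant ⇒ P ∝ T: V₂ = V₁; P₂ = P₁·(T₂/T₁) = 6515 kPa.
T constant ⇒ Boyle's law P V = const: T₃ = T₂; P₃ = P₂·(V₂/V₃) = 2262 kPa.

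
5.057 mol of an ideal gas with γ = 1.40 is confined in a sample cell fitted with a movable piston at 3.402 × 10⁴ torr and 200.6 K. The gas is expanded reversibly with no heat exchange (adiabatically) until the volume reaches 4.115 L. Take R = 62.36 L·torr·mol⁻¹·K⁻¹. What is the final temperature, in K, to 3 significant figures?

T₂ ≈ 146 K

From PV = nRT: V₁ = nRT₁/P₁ = 1.859 L.
Adiabatic (γ = 1.40), T V^(γ−1) and P V^γ constant: T₂ = T₁·(V₁/V₂)^(γ−1) = 146.0 K; P₂ = P₁·(V₁/V₂)^γ = 1.119e+04 torr.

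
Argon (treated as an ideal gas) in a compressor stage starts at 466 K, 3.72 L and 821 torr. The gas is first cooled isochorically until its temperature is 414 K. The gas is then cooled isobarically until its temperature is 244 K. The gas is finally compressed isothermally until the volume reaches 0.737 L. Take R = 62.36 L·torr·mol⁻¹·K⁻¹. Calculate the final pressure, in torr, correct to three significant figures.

P₄ ≈ 2.17e+03 torr

Isochoric, so P/T is constant: V₂ = V₁; P₂ = P₁·(T₂/T₁) = 729.4 torr.
P constant ⇒ V ∝ T: P₃ = P₂; V₃ = V₂·(T₃/T₂) = 2.192 L.
T constant ⇒ Boyle's law P V = const: T₄ = T₃; P₄ = P₃·(V₃/V₄) = 2170 torr.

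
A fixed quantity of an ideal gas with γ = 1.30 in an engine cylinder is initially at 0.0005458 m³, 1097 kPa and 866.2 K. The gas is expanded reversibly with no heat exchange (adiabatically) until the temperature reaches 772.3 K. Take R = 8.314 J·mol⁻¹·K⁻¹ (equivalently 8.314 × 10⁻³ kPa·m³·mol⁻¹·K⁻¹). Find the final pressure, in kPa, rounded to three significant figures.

P₂ ≈ 667 kPa

Adiabatic (γ = 1.30), T V^(γ−1) and P V^γ constant: P₂ = P₁·(T₂/T₁)^(γ/(γ−1)) = 667.2 kPa; V₂ = V₁·(T₁/T₂)^(1/(γ−1)) = 0.0008001 m³.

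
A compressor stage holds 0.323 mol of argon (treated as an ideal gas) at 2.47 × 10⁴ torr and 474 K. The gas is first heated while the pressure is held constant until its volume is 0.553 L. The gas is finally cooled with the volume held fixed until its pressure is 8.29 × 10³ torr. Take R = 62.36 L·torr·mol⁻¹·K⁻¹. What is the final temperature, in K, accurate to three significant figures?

T₃ ≈ 228 K

From PV = nRT: V₁ = nRT₁/P₁ = 0.3865 L.
P constant ⇒ V ∝ T: P₂ = P₁; T₂ = T₁·(V₂/V₁) = 678.1 K.
V constant ⇒ P ∝ T: V₃ = V₂; T₃ = T₂·(P₃/P₂) = 227.6 K.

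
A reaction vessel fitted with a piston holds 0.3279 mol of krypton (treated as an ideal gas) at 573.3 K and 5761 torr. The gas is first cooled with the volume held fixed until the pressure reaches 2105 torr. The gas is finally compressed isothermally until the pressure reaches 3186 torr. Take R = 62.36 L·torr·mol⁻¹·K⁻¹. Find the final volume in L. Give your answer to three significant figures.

V₃ ≈ 1.34 L

From PV = nRT: V₁ = nRT₁/P₁ = 2.035 L.
V constant ⇒ P ∝ T: V₂ = V₁; T₂ = T₁·(P₂/P₁) = 209.5 K.
Isothermal, so P V is constant: T₃ = T₂; V₃ = V₂·(P₂/P₃) = 1.344 L.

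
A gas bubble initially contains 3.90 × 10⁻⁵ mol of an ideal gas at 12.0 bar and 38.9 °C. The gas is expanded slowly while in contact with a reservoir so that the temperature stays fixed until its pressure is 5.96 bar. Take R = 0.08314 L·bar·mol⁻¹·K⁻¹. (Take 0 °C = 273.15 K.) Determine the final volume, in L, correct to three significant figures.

V₂ ≈ 0.000170 L

Convert: T₁ = 312.0 K.
From PV = nRT: V₁ = nRT₁/P₁ = 8.432e-05 L.
T constant ⇒ Boyle's law P V = const: T₂ = T₁; V₂ = V₁·(P₁/P₂) = 0.0001698 L.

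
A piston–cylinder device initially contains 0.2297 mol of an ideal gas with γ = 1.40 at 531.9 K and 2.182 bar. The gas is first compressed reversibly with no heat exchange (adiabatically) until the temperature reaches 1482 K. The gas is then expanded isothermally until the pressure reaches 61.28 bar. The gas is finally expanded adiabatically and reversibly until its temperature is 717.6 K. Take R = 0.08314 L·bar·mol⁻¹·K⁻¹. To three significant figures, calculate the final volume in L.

From PV = nRT: V₁ = nRT₁/P₁ = 4.655 L.
Adiabatic (γ = 1.40), T V^(γ−1) and P V^γ constant: P₂ = P₁·(T₂/T₁)^(γ/(γ−1)) = 78.78 bar; V₂ = V₁·(T₁/T₂)^(1/(γ−1)) = 0.3593 L.
T constant ⇒ Boyle's law P V = const: T₃ = T₂; V₃ = V₂·(P₂/P₃) = 0.4618 L.
Adiabatic (γ = 1.40), T V^(γ−1) and P V^γ constant: P₄ = P₃·(T₄/T₃)^(γ/(γ−1)) = 4.841 bar; V₄ = V₃·(T₃/T₄)^(1/(γ−1)) = 2.831 L.

V₄ ≈ 2.83 L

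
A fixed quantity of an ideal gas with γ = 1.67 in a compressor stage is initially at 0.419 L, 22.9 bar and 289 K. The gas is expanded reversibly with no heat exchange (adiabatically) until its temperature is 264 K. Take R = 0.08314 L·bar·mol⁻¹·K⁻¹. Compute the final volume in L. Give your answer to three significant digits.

Reversible adiabatic, γ = 1.67: P₂ = P₁·(T₂/T₁)^(γ/(γ−1)) = 18.28 bar; V₂ = V₁·(T₁/T₂)^(1/(γ−1)) = 0.4796 L.

V₂ ≈ 0.480 L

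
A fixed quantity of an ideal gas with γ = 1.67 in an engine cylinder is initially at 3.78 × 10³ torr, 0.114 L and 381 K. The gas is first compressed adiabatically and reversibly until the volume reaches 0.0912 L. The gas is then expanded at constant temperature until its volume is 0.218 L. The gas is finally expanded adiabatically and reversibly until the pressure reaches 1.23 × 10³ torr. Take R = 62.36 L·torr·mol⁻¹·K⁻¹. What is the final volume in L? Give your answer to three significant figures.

Adiabatic (γ = 1.67), T V^(γ−1) and P V^γ constant: T₂ = T₁·(V₁/V₂)^(γ−1) = 442.4 K; P₂ = P₁·(V₁/V₂)^γ = 5487 torr.
Isothermal, so P V is constant: T₃ = T₂; P₃ = P₂·(V₂/V₃) = 2295 torr.
Adiabatic (γ = 1.67), T V^(γ−1) and P V^γ constant: T₄ = T₃·(P₄/P₃)^((γ−1)/γ) = 344.5 K; V₄ = V₃·(P₃/P₄)^(1/γ) = 0.3167 L.

V₄ ≈ 0.317 L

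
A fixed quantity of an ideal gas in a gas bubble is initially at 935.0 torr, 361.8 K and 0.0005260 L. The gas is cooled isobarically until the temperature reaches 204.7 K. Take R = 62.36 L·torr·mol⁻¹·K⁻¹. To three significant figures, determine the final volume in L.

Isobaric, so V/T is constant: P₂ = P₁; V₂ = V₁·(T₂/T₁) = 0.0002976 L.

V₂ ≈ 0.000298 L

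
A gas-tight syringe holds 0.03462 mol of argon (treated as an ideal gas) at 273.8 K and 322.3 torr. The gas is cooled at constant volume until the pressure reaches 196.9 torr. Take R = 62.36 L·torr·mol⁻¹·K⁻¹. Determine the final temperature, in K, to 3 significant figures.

T₂ ≈ 167 K

From PV = nRT: V₁ = nRT₁/P₁ = 1.834 L.
Isochoric, so P/T is constant: V₂ = V₁; T₂ = T₁·(P₂/P₁) = 167.3 K.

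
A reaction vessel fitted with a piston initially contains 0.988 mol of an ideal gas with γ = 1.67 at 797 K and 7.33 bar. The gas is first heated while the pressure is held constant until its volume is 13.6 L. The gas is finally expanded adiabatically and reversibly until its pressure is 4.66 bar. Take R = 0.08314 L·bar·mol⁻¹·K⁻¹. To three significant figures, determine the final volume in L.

V₃ ≈ 17.8 L

From PV = nRT: V₁ = nRT₁/P₁ = 8.931 L.
Isobaric, so V/T is constant: P₂ = P₁; T₂ = T₁·(V₂/V₁) = 1214 K.
Adiabatic (γ = 1.67), T V^(γ−1) and P V^γ constant: T₃ = T₂·(P₃/P₂)^((γ−1)/γ) = 1012 K; V₃ = V₂·(P₂/P₃)^(1/γ) = 17.84 L.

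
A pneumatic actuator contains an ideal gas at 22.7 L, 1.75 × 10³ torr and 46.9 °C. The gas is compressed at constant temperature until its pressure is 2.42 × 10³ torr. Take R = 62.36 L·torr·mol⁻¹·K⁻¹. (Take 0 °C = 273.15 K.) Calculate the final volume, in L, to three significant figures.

Convert: T₁ = 320.0 K.
T constant ⇒ Boyle's law P V = const: T₂ = T₁; V₂ = V₁·(P₁/P₂) = 16.42 L.

V₂ ≈ 16.4 L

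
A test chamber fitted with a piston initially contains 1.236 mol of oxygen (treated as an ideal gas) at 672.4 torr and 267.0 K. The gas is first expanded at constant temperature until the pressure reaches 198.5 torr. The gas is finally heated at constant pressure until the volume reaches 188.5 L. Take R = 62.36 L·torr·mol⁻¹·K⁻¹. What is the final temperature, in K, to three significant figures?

From PV = nRT: V₁ = nRT₁/P₁ = 30.61 L.
Isothermal, so P V is constant: T₂ = T₁; V₂ = V₁·(P₁/P₂) = 103.7 L.
Isobaric, so V/T is constant: P₃ = P₂; T₃ = T₂·(V₃/V₂) = 485.5 K.

T₃ ≈ 485 K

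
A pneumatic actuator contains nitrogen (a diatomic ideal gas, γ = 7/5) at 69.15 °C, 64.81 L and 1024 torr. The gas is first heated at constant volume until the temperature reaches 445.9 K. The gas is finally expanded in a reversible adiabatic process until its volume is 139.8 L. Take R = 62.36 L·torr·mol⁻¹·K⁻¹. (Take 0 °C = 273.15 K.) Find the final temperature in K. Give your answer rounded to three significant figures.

Convert: T₁ = 342.3 K.
Isochoric, so P/T is constant: V₂ = V₁; P₂ = P₁·(T₂/T₁) = 1334 torr.
Reversible adiabatic, γ = 7/5: T₃ = T₂·(V₂/V₃)^(γ−1) = 327.9 K; P₃ = P₂·(V₂/V₃)^γ = 454.7 torr.

T₃ ≈ 328 K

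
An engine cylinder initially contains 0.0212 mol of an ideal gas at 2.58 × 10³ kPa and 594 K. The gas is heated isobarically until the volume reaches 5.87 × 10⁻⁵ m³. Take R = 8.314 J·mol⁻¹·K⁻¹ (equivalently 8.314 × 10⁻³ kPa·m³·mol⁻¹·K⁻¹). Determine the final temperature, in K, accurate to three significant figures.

T₂ ≈ 859 K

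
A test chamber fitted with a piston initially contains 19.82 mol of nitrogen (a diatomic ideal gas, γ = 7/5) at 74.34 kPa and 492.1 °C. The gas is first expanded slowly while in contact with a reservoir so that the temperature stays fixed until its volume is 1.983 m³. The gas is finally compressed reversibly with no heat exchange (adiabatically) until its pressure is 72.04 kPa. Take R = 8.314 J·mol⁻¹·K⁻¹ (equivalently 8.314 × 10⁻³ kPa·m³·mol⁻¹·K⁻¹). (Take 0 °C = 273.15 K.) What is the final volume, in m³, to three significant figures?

V₃ ≈ 1.81 m³

Convert: T₁ = 765.2 K.
From PV = nRT: V₁ = nRT₁/P₁ = 1.696 m³.
T constant ⇒ Boyle's law P V = const: T₂ = T₁; P₂ = P₁·(V₁/V₂) = 63.59 kPa.
Adiabatic (γ = 7/5), T V^(γ−1) and P V^γ constant: T₃ = T₂·(P₃/P₂)^((γ−1)/γ) = 793.0 K; V₃ = V₂·(P₂/P₃)^(1/γ) = 1.814 m³.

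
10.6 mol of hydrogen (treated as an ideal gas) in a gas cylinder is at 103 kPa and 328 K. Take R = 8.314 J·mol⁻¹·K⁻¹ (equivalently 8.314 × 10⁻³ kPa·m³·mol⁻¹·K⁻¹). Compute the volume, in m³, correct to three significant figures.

PV = nRT ⇒ V = nRT/P = (10.6 × 8.314 × 10⁻³ × 328) / 103

V ≈ 0.281 m³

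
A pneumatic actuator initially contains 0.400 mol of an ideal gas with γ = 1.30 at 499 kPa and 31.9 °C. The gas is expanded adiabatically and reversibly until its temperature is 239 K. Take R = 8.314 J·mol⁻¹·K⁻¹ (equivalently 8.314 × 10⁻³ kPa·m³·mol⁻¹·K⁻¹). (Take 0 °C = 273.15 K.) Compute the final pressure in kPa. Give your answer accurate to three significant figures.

Convert: T₁ = 305.0 K.
From PV = nRT: V₁ = nRT₁/P₁ = 0.002033 m³.
Reversible adiabatic, γ = 1.30: P₂ = P₁·(T₂/T₁)^(γ/(γ−1)) = 173.3 kPa; V₂ = V₁·(T₁/T₂)^(1/(γ−1)) = 0.004585 m³.

P₂ ≈ 173 kPa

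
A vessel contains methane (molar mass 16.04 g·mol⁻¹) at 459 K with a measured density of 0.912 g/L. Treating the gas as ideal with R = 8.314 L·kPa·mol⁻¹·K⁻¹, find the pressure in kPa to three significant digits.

P ≈ 217 kPa

ρ = PM/(RT) ⇒ P = ρRT/M = (0.912 × 8.314 × 459.0) / 16.04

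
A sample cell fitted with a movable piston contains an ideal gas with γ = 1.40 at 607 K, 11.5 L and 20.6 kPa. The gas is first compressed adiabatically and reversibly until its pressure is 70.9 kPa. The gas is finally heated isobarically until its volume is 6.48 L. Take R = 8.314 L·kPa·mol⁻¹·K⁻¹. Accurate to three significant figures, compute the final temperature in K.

Adiabatic (γ = 1.40), T V^(γ−1) and P V^γ constant: T₂ = T₁·(P₂/P₁)^((γ−1)/γ) = 864.1 K; V₂ = V₁·(P₁/P₂)^(1/γ) = 4.756 L.
Isobaric, so V/T is constant: P₃ = P₂; T₃ = T₂·(V₃/V₂) = 1177 K.

T₃ ≈ 1.18e+03 K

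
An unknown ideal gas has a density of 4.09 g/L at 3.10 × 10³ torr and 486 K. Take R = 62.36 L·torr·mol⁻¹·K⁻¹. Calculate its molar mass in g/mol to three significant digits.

M ≈ 40.0 g/mol

ρ = PM/(RT) ⇒ M = ρRT/P = (4.09 × 62.36 × 486.0) / 3.10e+03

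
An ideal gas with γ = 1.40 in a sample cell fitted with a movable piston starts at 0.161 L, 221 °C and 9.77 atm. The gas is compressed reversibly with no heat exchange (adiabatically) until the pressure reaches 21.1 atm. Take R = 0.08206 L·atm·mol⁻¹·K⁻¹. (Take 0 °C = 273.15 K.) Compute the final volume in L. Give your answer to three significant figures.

Convert: T₁ = 494.1 K.
Adiabatic (γ = 1.40), T V^(γ−1) and P V^γ constant: T₂ = T₁·(P₂/P₁)^((γ−1)/γ) = 615.7 K; V₂ = V₁·(P₁/P₂)^(1/γ) = 0.09289 L.

V₂ ≈ 0.0929 L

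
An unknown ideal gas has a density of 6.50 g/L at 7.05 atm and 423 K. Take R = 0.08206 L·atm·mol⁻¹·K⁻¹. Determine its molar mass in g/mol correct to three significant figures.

ρ = PM/(RT) ⇒ M = ρRT/P = (6.50 × 0.08206 × 423.0) / 7.05

M ≈ 32.0 g/mol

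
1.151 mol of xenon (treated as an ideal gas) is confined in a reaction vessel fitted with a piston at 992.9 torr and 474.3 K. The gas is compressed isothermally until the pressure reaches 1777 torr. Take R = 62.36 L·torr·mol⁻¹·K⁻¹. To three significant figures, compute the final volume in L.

V₂ ≈ 19.2 L

From PV = nRT: V₁ = nRT₁/P₁ = 34.29 L.
T constant ⇒ Boyle's law P V = const: T₂ = T₁; V₂ = V₁·(P₁/P₂) = 19.16 L.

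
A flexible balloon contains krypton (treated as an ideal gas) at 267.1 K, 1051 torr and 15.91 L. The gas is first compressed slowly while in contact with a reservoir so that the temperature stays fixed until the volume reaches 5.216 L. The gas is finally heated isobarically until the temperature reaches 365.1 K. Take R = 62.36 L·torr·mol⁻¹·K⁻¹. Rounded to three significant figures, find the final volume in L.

Isothermal, so P V is constant: T₂ = T₁; P₂ = P₁·(V₁/V₂) = 3206 torr.
P constant ⇒ V ∝ T: P₃ = P₂; V₃ = V₂·(T₃/T₂) = 7.130 L.

V₃ ≈ 7.13 L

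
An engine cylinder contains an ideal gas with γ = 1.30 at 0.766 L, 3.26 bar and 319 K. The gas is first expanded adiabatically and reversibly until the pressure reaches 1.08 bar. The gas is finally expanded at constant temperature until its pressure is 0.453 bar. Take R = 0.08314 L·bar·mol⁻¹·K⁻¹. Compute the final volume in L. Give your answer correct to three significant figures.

V₃ ≈ 4.27 L

Reversible adiabatic, γ = 1.30: T₂ = T₁·(P₂/P₁)^((γ−1)/γ) = 247.2 K; V₂ = V₁·(P₁/P₂)^(1/γ) = 1.792 L.
T constant ⇒ Boyle's law P V = const: T₃ = T₂; V₃ = V₂·(P₂/P₃) = 4.272 L.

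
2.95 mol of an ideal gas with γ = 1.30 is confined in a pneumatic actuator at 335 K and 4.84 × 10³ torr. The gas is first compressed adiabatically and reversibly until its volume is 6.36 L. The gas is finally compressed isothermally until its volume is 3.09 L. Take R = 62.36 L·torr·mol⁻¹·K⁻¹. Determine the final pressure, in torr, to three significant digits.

P₃ ≈ 2.46e+04 torr

From PV = nRT: V₁ = nRT₁/P₁ = 12.73 L.
Adiabatic (γ = 1.30), T V^(γ−1) and P V^γ constant: T₂ = T₁·(V₁/V₂)^(γ−1) = 412.6 K; P₂ = P₁·(V₁/V₂)^γ = 1.193e+04 torr.
Isothermal, so P V is constant: T₃ = T₂; P₃ = P₂·(V₂/V₃) = 2.456e+04 torr.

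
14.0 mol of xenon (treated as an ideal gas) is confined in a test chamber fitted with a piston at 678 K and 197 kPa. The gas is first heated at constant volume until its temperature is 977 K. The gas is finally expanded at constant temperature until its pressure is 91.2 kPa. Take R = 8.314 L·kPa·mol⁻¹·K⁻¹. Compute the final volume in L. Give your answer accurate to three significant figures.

From PV = nRT: V₁ = nRT₁/P₁ = 400.6 L.
Isochoric, so P/T is constant: V₂ = V₁; P₂ = P₁·(T₂/T₁) = 283.9 kPa.
Isothermal, so P V is constant: T₃ = T₂; V₃ = V₂·(P₂/P₃) = 1247 L.

V₃ ≈ 1.25e+03 L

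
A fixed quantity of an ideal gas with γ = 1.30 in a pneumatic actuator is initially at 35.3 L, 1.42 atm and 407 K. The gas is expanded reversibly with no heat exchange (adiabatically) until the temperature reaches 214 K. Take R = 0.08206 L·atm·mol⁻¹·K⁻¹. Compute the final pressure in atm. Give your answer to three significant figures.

Reversible adiabatic, γ = 1.30: P₂ = P₁·(T₂/T₁)^(γ/(γ−1)) = 0.08760 atm; V₂ = V₁·(T₁/T₂)^(1/(γ−1)) = 300.9 L.

P₂ ≈ 0.0876 atm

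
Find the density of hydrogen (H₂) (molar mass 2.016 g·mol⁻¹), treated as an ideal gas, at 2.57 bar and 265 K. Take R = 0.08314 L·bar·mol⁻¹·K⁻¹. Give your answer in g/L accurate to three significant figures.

ρ ≈ 0.235 g/L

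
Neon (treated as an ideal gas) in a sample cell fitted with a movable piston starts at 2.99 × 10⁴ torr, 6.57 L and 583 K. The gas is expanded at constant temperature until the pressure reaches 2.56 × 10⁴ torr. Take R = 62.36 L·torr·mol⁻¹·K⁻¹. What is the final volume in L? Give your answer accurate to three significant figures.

T constant ⇒ Boyle's law P V = const: T₂ = T₁; V₂ = V₁·(P₁/P₂) = 7.674 L.

V₂ ≈ 7.67 L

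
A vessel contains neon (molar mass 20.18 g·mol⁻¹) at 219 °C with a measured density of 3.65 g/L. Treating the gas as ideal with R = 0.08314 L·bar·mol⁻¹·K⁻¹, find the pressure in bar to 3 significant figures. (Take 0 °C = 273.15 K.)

ρ = PM/(RT) ⇒ P = ρRT/M = (3.65 × 0.08314 × 492.1) / 20.18

P ≈ 7.40 bar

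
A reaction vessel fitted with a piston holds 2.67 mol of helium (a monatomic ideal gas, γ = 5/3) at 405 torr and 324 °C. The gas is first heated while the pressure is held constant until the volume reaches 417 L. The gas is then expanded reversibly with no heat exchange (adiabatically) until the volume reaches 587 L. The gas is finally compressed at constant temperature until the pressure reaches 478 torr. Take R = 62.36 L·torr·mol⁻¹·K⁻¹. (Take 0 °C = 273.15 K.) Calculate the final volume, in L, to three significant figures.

Convert: T₁ = 597.1 K.
From PV = nRT: V₁ = nRT₁/P₁ = 245.5 L.
Isobaric, so V/T is constant: P₂ = P₁; T₂ = T₁·(V₂/V₁) = 1014 K.
Reversible adiabatic, γ = 5/3: T₃ = T₂·(V₂/V₃)^(γ−1) = 807.6 K; P₃ = P₂·(V₂/V₃)^γ = 229.1 torr.
Isothermal, so P V is constant: T₄ = T₃; V₄ = V₃·(P₃/P₄) = 281.3 L.

V₄ ≈ 281 L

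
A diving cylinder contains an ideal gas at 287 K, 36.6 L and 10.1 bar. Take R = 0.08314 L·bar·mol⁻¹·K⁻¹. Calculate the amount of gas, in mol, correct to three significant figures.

n ≈ 15.5 mol

PV = nRT ⇒ n = PV/(RT) = (10.1 × 36.6) / (0.08314 × 287)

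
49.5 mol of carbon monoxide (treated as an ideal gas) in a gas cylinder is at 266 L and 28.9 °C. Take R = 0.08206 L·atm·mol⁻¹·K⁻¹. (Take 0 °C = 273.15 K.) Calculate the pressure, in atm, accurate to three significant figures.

P ≈ 4.61 atm

Convert: T = 302.05 K.
PV = nRT ⇒ P = nRT/V = (49.5 × 0.08206 × 302.05) / 266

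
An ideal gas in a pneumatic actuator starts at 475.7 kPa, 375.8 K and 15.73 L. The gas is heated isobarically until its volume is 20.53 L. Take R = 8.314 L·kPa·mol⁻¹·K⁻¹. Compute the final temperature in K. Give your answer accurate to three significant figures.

P constant ⇒ V ∝ T: P₂ = P₁; T₂ = T₁·(V₂/V₁) = 490.5 K.

T₂ ≈ 490 K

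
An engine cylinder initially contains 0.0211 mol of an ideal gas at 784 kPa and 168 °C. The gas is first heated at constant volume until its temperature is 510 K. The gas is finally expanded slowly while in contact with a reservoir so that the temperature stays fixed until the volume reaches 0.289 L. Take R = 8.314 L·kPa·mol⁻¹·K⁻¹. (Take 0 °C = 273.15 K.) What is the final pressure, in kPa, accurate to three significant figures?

P₃ ≈ 310 kPa

Convert: T₁ = 441.1 K.
From PV = nRT: V₁ = nRT₁/P₁ = 0.09871 L.
V constant ⇒ P ∝ T: V₂ = V₁; P₂ = P₁·(T₂/T₁) = 906.4 kPa.
T constant ⇒ Boyle's law P V = const: T₃ = T₂; P₃ = P₂·(V₂/V₃) = 309.6 kPa.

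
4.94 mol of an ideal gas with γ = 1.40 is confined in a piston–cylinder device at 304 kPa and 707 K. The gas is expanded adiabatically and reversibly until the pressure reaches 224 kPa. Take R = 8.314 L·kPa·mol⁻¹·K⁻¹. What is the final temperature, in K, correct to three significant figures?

T₂ ≈ 648 K

From PV = nRT: V₁ = nRT₁/P₁ = 95.52 L.
Reversible adiabatic, γ = 1.40: T₂ = T₁·(P₂/P₁)^((γ−1)/γ) = 647.9 K; V₂ = V₁·(P₁/P₂)^(1/γ) = 118.8 L.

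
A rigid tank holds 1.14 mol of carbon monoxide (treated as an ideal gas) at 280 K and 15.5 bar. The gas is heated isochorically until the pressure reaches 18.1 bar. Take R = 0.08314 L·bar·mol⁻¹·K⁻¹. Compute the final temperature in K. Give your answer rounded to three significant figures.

T₂ ≈ 327 K

From PV = nRT: V₁ = nRT₁/P₁ = 1.712 L.
V constant ⇒ P ∝ T: V₂ = V₁; T₂ = T₁·(P₂/P₁) = 327.0 K.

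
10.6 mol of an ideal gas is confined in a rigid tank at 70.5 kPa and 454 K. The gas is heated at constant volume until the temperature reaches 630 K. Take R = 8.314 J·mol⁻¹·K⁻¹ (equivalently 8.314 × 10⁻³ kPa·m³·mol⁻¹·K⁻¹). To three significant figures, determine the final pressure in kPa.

P₂ ≈ 97.8 kPa

From PV = nRT: V₁ = nRT₁/P₁ = 0.5675 m³.
Isochoric, so P/T is constant: V₂ = V₁; P₂ = P₁·(T₂/T₁) = 97.83 kPa.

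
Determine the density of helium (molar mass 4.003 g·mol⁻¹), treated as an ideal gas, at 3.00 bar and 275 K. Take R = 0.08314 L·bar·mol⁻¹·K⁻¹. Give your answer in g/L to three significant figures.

ρ ≈ 0.525 g/L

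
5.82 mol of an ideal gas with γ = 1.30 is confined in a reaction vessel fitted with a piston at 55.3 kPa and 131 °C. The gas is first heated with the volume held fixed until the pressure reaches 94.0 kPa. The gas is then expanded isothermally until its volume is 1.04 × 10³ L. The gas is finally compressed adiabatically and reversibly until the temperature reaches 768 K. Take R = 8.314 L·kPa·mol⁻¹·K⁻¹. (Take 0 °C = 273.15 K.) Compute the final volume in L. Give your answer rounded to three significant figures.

Convert: T₁ = 404.1 K.
From PV = nRT: V₁ = nRT₁/P₁ = 353.6 L.
Isochoric, so P/T is constant: V₂ = V₁; T₂ = T₁·(P₂/P₁) = 687.0 K.
T constant ⇒ Boyle's law P V = const: T₃ = T₂; P₃ = P₂·(V₂/V₃) = 31.96 kPa.
Reversible adiabatic, γ = 1.30: P₄ = P₃·(T₄/T₃)^(γ/(γ−1)) = 51.81 kPa; V₄ = V₃·(T₃/T₄)^(1/(γ−1)) = 717.2 L.

V₄ ≈ 717 L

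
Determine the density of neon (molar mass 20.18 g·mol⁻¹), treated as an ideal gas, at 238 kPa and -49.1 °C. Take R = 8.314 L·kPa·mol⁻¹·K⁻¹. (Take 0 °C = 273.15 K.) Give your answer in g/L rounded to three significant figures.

ρ ≈ 2.58 g/L

ρ = PM/(RT) = (238 × 20.18) / (8.314 × 224.0)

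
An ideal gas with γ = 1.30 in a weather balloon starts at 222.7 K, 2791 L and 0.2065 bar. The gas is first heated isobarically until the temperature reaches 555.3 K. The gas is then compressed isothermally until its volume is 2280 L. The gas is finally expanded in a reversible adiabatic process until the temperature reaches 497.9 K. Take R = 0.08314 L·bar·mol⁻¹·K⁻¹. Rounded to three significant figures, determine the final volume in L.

V₄ ≈ 3.28e+03 L

P constant ⇒ V ∝ T: P₂ = P₁; V₂ = V₁·(T₂/T₁) = 6959 L.
Isothermal, so P V is constant: T₃ = T₂; P₃ = P₂·(V₂/V₃) = 0.6303 bar.
Adiabatic (γ = 1.30), T V^(γ−1) and P V^γ constant: P₄ = P₃·(T₄/T₃)^(γ/(γ−1)) = 0.3928 bar; V₄ = V₃·(T₃/T₄)^(1/(γ−1)) = 3280 L.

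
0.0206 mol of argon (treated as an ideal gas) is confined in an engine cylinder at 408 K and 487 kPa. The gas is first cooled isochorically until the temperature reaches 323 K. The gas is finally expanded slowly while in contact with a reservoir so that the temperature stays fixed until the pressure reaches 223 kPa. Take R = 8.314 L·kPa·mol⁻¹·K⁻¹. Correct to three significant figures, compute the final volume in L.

V₃ ≈ 0.248 L

From PV = nRT: V₁ = nRT₁/P₁ = 0.1435 L.
V constant ⇒ P ∝ T: V₂ = V₁; P₂ = P₁·(T₂/T₁) = 385.5 kPa.
T constant ⇒ Boyle's law P V = const: T₃ = T₂; V₃ = V₂·(P₂/P₃) = 0.2481 L.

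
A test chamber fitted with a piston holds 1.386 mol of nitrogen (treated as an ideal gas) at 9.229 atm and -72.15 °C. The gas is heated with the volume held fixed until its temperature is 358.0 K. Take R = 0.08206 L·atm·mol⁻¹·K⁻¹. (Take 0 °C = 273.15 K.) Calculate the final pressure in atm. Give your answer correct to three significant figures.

Convert: T₁ = 201.0 K.
From PV = nRT: V₁ = nRT₁/P₁ = 2.477 L.
V constant ⇒ P ∝ T: V₂ = V₁; P₂ = P₁·(T₂/T₁) = 16.44 atm.

P₂ ≈ 16.4 atm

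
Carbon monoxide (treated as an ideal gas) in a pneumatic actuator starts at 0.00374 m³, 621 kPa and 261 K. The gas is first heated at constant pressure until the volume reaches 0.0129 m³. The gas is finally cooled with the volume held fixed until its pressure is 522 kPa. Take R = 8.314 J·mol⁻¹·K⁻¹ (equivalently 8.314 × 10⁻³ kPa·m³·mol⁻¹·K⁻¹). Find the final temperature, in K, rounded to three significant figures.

Isobaric, so V/T is constant: P₂ = P₁; T₂ = T₁·(V₂/V₁) = 900.2 K.
V constant ⇒ P ∝ T: V₃ = V₂; T₃ = T₂·(P₃/P₂) = 756.7 K.

T₃ ≈ 757 K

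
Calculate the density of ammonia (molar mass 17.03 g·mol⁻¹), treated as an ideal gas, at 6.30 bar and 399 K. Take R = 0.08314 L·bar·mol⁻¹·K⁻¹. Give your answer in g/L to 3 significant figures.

ρ = PM/(RT) = (6.30 × 17.03) / (0.08314 × 399.0)

ρ ≈ 3.23 g/L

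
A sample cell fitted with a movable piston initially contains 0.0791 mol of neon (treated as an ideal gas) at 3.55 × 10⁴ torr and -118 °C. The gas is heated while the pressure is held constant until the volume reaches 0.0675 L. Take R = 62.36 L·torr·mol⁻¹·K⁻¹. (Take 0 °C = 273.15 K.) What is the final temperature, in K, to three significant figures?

Convert: T₁ = 155.1 K.
From PV = nRT: V₁ = nRT₁/P₁ = 0.02156 L.
P constant ⇒ V ∝ T: P₂ = P₁; T₂ = T₁·(V₂/V₁) = 485.8 K.

T₂ ≈ 486 K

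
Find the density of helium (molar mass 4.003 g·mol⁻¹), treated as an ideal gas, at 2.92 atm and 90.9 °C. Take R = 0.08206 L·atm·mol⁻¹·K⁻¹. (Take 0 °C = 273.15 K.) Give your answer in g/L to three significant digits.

ρ = PM/(RT) = (2.92 × 4.003) / (0.08206 × 364.0)

ρ ≈ 0.391 g/L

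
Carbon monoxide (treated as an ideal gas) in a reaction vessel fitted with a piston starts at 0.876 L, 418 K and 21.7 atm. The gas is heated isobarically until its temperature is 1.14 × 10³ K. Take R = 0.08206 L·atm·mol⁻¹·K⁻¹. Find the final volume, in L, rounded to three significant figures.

Isobaric, so V/T is constant: P₂ = P₁; V₂ = V₁·(T₂/T₁) = 2.389 L.

V₂ ≈ 2.39 L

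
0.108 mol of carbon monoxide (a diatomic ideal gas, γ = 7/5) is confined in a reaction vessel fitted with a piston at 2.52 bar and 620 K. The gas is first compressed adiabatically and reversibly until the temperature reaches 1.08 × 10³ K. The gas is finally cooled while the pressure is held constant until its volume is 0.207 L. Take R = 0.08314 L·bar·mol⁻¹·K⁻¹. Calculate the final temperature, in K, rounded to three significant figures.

From PV = nRT: V₁ = nRT₁/P₁ = 2.209 L.
Adiabatic (γ = 7/5), T V^(γ−1) and P V^γ constant: P₂ = P₁·(T₂/T₁)^(γ/(γ−1)) = 17.58 bar; V₂ = V₁·(T₁/T₂)^(1/(γ−1)) = 0.5516 L.
Isobaric, so V/T is constant: P₃ = P₂; T₃ = T₂·(V₃/V₂) = 405.3 K.

T₃ ≈ 405 K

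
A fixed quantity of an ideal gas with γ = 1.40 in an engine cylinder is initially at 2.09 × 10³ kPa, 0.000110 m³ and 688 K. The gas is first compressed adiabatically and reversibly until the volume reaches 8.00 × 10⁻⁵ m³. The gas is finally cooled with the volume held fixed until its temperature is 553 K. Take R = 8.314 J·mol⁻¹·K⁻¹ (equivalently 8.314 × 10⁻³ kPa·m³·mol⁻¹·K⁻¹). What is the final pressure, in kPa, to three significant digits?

Adiabatic (γ = 1.40), T V^(γ−1) and P V^γ constant: T₂ = T₁·(V₁/V₂)^(γ−1) = 781.5 K; P₂ = P₁·(V₁/V₂)^γ = 3264 kPa.
V constant ⇒ P ∝ T: V₃ = V₂; P₃ = P₂·(T₃/T₂) = 2310 kPa.

P₃ ≈ 2.31e+03 kPa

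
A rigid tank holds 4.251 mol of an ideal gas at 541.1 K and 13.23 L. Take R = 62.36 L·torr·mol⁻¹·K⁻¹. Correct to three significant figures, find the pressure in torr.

P ≈ 1.08e+04 torr

PV = nRT ⇒ P = nRT/V = (4.251 × 62.36 × 541.1) / 13.23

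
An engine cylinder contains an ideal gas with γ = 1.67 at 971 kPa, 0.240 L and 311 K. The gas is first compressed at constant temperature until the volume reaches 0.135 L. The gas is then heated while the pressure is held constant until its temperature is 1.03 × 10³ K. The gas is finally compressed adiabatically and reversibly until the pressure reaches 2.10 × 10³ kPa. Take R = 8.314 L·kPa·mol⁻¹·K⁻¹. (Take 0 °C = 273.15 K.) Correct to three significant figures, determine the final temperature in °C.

T constant ⇒ Boyle's law P V = const: T₂ = T₁; P₂ = P₁·(V₁/V₂) = 1726 kPa.
P constant ⇒ V ∝ T: P₃ = P₂; V₃ = V₂·(T₃/T₂) = 0.4471 L.
Adiabatic (γ = 1.67), T V^(γ−1) and P V^γ constant: T₄ = T₃·(P₄/P₃)^((γ−1)/γ) = 1114 K; V₄ = V₃·(P₃/P₄)^(1/γ) = 0.3976 L.

T₄ ≈ 841 °C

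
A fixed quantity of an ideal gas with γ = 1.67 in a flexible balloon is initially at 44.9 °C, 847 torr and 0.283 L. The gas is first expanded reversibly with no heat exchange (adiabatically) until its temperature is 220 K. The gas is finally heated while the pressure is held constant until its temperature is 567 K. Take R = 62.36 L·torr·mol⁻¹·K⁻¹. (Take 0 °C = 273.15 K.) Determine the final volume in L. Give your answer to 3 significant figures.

Convert: T₁ = 318.0 K.
Adiabatic (γ = 1.67), T V^(γ−1) and P V^γ constant: P₂ = P₁·(T₂/T₁)^(γ/(γ−1)) = 338.0 torr; V₂ = V₁·(T₁/T₂)^(1/(γ−1)) = 0.4906 L.
P constant ⇒ V ∝ T: P₃ = P₂; V₃ = V₂·(T₃/T₂) = 1.264 L.

V₃ ≈ 1.26 L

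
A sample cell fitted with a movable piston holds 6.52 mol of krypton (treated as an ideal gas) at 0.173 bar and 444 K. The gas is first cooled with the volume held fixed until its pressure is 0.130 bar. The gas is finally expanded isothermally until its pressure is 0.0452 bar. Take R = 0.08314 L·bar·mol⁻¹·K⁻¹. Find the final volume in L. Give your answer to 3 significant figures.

V₃ ≈ 4.00e+03 L

From PV = nRT: V₁ = nRT₁/P₁ = 1391 L.
Isochoric, so P/T is constant: V₂ = V₁; T₂ = T₁·(P₂/P₁) = 333.6 K.
Isothermal, so P V is constant: T₃ = T₂; V₃ = V₂·(P₂/P₃) = 4001 L.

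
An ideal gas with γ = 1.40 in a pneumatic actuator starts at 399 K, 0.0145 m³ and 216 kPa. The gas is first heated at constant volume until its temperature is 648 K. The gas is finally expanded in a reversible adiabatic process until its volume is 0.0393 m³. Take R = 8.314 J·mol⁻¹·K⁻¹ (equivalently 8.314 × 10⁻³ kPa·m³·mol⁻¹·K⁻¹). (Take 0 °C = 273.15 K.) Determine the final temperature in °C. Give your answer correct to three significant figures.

T₃ ≈ 162 °C

Isochoric, so P/T is constant: V₂ = V₁; P₂ = P₁·(T₂/T₁) = 350.8 kPa.
Adiabatic (γ = 1.40), T V^(γ−1) and P V^γ constant: T₃ = T₂·(V₂/V₃)^(γ−1) = 434.9 K; P₃ = P₂·(V₂/V₃)^γ = 86.86 kPa.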